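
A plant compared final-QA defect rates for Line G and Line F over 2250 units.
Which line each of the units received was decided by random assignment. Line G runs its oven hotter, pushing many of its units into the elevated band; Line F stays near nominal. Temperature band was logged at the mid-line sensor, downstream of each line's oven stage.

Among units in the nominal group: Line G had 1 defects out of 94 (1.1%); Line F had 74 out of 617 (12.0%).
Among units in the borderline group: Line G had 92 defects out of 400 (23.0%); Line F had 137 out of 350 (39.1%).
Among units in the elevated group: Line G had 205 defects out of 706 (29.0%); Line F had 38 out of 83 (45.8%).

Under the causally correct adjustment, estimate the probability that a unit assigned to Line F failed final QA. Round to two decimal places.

The in-process temperature band-specific comparison favours Line G throughout, but the pooled figures favour Line F. The question is whether to condition on in-process temperature band.
In-process temperature band lies on the pathway line → in-process temperature band → outcome, so adjusting for it blocks the indirect effect. For the total causal effect of line, use the unadjusted pooled rates.
So P(outcome | do(Line F)) is just the pooled rate for Line F: 249/1050 = 0.237.

0.24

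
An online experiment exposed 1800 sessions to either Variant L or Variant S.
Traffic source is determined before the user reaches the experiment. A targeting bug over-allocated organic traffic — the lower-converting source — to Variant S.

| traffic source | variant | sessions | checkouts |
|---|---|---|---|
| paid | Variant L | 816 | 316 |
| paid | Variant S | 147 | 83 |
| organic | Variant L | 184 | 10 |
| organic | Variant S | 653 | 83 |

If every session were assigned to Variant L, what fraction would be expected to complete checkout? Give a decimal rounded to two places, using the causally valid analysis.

The stratified and pooled comparisons disagree (Variant S wins within each traffic source; Variant L wins overall), so the answer turns on the causal role of traffic source.
Since traffic source is a pre-existing factor (not a product of the variant) and it affects the outcome on its own, it is a confounder. The stratified rates, not the pooled rate, identify the causal effect.
Standardising Variant L to the population traffic source mix: 0.535·316/816 + 0.465·10/184 = 0.232.

0.23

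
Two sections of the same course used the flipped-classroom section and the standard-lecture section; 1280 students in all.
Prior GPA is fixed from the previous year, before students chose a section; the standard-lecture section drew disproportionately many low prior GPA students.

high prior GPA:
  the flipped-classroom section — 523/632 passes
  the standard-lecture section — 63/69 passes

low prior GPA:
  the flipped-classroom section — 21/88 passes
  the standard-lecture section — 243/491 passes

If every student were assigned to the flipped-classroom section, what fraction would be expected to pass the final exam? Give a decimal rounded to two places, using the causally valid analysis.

Nothing the teaching method does changes prior GPA band; the imbalance is an allocation artefact. With prior GPA band also predicting the outcome, the pooled figure is confounded, and the within-stratum comparison is the causal one.
Standardising the flipped-classroom section to the population prior GPA band mix: 0.548·523/632 + 0.452·21/88 = 0.561.

0.56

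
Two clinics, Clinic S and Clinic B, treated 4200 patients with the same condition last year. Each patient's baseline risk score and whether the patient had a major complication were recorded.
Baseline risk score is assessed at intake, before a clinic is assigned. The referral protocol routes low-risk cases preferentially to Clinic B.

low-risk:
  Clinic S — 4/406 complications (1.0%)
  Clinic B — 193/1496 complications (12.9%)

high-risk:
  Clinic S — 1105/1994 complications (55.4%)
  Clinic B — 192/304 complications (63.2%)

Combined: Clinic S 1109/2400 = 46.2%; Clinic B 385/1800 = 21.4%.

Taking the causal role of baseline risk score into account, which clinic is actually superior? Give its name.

The stratified and pooled comparisons disagree (Clinic S wins within each baseline risk score; Clinic B wins overall), so the answer turns on the causal role of baseline risk score.
Here baseline risk score is a common cause — it drives both which clinic a case falls under and the outcome. The crude comparison mixes populations; the stratum-specific rates are the causally relevant ones.
Within each level — low-risk: 1.0% vs 12.9%; high-risk: 55.4% vs 63.2% — Clinic S is lower every time.

Clinic S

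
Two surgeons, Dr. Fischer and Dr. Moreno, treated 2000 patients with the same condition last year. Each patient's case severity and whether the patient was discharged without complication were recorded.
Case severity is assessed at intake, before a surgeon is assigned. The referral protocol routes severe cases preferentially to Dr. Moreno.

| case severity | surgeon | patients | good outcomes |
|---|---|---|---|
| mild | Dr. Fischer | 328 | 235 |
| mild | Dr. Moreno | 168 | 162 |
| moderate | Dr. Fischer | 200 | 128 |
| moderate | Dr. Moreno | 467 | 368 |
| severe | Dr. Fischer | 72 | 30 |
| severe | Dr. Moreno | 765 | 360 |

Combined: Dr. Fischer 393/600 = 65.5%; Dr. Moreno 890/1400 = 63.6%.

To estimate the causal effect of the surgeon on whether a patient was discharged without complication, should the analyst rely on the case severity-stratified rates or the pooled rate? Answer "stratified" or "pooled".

Here case severity is a common cause — it drives both which surgeon a case falls under and the outcome. The crude comparison mixes populations; the stratum-specific rates are the causally relevant ones.
Within each level — mild: 71.6% vs 96.4%; moderate: 64.0% vs 78.8%; severe: 41.7% vs 47.1% — Dr. Moreno is higher every time.

stratified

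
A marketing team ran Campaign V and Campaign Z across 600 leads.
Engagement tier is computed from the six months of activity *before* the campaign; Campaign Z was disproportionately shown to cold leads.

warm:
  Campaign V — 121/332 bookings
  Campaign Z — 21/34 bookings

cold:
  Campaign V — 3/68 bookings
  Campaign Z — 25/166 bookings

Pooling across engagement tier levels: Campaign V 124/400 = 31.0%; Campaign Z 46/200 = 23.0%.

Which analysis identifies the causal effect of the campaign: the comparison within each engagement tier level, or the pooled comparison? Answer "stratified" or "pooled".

The imbalance in engagement tier arose from how leads were allocated, not from anything the campaign did; and engagement tier independently affects the outcome. The pooled gap is confounded — condition on engagement tier.
Within each level — warm: 36.4% vs 61.8%; cold: 4.4% vs 15.1% — Campaign Z is higher every time.

stratified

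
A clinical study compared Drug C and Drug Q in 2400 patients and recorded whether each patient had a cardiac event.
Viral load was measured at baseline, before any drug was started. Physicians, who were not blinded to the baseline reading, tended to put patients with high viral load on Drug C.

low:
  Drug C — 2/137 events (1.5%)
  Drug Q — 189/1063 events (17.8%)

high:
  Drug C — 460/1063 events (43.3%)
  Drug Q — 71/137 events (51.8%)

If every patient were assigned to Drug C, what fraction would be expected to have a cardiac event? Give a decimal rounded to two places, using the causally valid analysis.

The imbalance in viral load arose from how patients were allocated, not from anything the drug did; and viral load independently affects the outcome. The pooled gap is confounded — condition on viral load.
Standardising Drug C to the population viral load mix: 0.500·2/137 + 0.500·460/1063 = 0.224.

0.22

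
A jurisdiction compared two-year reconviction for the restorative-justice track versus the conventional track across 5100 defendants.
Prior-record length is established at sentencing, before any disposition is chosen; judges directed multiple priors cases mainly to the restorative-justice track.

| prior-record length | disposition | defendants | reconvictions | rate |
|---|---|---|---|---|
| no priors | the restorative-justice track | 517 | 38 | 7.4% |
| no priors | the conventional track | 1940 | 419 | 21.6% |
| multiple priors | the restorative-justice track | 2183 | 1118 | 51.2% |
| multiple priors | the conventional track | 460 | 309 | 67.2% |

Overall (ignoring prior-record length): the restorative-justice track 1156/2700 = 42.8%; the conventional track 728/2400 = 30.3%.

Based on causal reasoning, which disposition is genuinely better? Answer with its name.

the restorative-justice track is lower inside every prior-record length stratum but the conventional track is lower in aggregate. Whether to stratify depends on how prior-record length relates to the disposition.
Here prior-record length is a common cause — it drives both which disposition a case falls under and the outcome. The crude comparison mixes populations; the stratum-specific rates are the causally relevant ones.
Within each level — no priors: 7.4% vs 21.6%; multiple priors: 51.2% vs 67.2% — the restorative-justice track is lower every time.

the restorative-justice track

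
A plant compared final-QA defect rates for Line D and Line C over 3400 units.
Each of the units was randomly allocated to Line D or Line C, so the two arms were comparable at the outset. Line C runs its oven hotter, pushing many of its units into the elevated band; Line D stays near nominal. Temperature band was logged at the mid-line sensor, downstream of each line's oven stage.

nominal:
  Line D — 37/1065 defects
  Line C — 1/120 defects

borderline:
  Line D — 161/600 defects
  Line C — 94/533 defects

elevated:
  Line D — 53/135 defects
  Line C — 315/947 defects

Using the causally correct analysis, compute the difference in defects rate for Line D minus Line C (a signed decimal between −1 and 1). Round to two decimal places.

The in-process temperature band-specific comparison favours Line C throughout, but the pooled figures favour Line D. The question is whether to condition on in-process temperature band.
In-process temperature band here is a post-treatment variable shaped by the line; conditioning on it would introduce bias rather than remove it. The overall comparison is the causal one.
The causal difference is the pooled difference: 0.139 − 0.256 = -0.117.

-0.12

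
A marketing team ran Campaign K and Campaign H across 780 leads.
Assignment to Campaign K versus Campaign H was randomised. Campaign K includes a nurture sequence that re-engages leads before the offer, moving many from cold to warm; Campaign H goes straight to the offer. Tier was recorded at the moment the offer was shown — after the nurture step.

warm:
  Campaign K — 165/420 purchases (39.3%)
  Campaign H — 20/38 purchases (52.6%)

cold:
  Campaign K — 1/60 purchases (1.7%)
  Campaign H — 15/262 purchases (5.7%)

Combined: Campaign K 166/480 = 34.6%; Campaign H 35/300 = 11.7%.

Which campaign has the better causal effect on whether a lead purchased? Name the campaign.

Campaign K

Because the campaign influences engagement tier, engagement tier is a post-treatment mediator, not a confounder. Stratifying on it would bias the estimate; the causal effect is the crude pooled difference.
Pooled: Campaign K 34.6% vs Campaign H 11.7%; Campaign K is higher overall.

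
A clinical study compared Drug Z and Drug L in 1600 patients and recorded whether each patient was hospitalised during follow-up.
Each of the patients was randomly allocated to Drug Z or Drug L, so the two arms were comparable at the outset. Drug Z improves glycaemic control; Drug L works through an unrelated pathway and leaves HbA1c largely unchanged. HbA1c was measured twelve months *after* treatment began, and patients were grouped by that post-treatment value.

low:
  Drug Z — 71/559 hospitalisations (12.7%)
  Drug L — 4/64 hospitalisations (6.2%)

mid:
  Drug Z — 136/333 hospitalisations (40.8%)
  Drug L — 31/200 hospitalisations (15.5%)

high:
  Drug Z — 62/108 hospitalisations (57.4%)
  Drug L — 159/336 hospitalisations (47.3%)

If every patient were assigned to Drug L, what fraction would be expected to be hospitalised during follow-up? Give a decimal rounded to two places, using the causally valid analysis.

The stratified and pooled comparisons disagree (Drug L wins within each HbA1c; Drug Z wins overall), so the answer turns on the causal role of HbA1c.
Because the drug influences HbA1c, HbA1c is a post-treatment mediator, not a confounder. Stratifying on it would bias the estimate; the causal effect is the crude pooled difference.
So P(outcome | do(Drug L)) is just the pooled rate for Drug L: 194/600 = 0.323.

0.32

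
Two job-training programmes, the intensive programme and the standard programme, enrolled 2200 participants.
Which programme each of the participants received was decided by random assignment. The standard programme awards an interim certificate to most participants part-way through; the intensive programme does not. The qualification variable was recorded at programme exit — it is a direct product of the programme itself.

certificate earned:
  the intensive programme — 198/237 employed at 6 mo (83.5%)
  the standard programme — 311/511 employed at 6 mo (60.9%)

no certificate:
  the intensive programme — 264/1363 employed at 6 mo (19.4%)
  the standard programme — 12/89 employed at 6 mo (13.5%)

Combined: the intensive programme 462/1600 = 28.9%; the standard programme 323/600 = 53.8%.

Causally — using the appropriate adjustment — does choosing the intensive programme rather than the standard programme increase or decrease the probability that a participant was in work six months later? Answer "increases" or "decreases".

decreases

The stratified and pooled comparisons disagree (the intensive programme wins within each qualification attained during the programme; the standard programme wins overall), so the answer turns on the causal role of qualification attained during the programme.
Qualification attained during the programme here is a post-treatment variable shaped by the programme; conditioning on it would introduce bias rather than remove it. The overall comparison is the causal one.
Pooled: the intensive programme 28.9% vs the standard programme 53.8%; the standard programme is higher overall.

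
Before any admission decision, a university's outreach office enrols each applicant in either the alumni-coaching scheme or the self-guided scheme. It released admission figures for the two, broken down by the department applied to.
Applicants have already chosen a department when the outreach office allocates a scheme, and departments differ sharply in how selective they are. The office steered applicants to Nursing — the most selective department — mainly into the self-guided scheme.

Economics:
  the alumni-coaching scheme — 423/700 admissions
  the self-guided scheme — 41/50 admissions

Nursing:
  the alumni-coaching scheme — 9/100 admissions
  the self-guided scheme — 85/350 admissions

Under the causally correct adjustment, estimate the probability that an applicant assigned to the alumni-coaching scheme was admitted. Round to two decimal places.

Department differs across outreach schemes for reasons unrelated to any effect of the outreach scheme itself, and it separately predicts the outcome — a classic confounder. We must compare within department levels.
Standardising the alumni-coaching scheme to the population department mix: 0.625·423/700 + 0.375·9/100 = 0.411.

0.41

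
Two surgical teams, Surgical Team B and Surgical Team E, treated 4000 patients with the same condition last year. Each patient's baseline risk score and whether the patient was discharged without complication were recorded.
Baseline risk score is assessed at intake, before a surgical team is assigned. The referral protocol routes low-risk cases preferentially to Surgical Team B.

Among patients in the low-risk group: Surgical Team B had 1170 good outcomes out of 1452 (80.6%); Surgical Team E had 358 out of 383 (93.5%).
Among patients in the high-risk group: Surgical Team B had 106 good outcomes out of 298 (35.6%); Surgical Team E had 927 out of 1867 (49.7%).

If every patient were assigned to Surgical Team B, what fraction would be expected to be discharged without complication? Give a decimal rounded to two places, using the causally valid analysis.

Surgical Team E is higher inside every baseline risk score stratum but Surgical Team B is higher in aggregate. Whether to stratify depends on how baseline risk score relates to the surgical team.
Baseline risk score differs across surgical teams for reasons unrelated to any effect of the surgical team itself, and it separately predicts the outcome — a classic confounder. We must compare within baseline risk score levels.
Standardising Surgical Team B to the population baseline risk score mix: 0.459·1170/1452 + 0.541·106/298 = 0.562.

0.56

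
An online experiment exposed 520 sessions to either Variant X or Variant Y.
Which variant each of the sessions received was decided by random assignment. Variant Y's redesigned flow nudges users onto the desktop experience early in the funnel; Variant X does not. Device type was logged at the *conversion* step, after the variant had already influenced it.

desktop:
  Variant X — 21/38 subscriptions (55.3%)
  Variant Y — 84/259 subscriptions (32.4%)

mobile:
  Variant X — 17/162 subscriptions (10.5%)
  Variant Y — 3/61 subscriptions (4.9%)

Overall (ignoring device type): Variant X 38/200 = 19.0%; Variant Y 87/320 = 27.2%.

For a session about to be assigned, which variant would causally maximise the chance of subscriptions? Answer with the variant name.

Variant Y

Variant X is higher inside every device type stratum but Variant Y is higher in aggregate. Whether to stratify depends on how device type relates to the variant.
Device type is downstream of the variant. One should not condition on a consequence of treatment, so the overall rates are the right comparison.
Pooled: Variant X 19.0% vs Variant Y 27.2%; Variant Y is higher overall.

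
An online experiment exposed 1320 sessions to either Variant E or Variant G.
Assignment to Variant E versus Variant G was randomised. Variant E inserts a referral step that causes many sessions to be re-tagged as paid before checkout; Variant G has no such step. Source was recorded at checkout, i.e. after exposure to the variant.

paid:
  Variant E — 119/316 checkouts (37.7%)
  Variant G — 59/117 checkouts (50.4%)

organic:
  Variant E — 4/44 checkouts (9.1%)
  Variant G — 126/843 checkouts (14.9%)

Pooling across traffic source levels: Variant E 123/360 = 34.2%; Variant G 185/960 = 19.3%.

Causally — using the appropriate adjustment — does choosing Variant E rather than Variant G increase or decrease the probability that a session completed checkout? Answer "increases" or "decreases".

The distribution of traffic source is itself part of what the variant does — it is an intermediate outcome. Holding it fixed would remove that part of the effect; the total effect is the pooled difference.
Pooled: Variant E 34.2% vs Variant G 19.3%; Variant E is higher overall.

increases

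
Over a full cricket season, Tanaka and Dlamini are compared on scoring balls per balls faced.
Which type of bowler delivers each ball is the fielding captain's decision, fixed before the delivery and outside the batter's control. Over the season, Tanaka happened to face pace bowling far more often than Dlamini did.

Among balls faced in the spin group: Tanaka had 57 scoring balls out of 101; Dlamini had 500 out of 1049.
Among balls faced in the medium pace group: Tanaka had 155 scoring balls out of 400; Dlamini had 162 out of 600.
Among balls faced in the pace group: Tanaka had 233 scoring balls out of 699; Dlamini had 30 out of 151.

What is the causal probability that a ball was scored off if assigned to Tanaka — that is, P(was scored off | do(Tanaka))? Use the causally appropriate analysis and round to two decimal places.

0.44

Bowling type is set before the player has any effect — it is not caused by the player — and it independently drives the outcome. That makes it a confounder, so the causal comparison is within bowling type levels.
Standardising Tanaka to the population bowling type mix: 0.383·57/101 + 0.333·155/400 + 0.283·233/699 = 0.440.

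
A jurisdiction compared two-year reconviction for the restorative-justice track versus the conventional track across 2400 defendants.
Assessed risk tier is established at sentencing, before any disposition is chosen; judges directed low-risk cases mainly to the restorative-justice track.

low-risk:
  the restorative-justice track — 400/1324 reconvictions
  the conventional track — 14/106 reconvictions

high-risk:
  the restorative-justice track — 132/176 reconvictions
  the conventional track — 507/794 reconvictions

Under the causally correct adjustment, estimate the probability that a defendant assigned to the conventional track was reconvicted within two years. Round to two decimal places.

0.34

The imbalance in assessed risk tier arose from how defendants were allocated, not from anything the disposition did; and assessed risk tier independently affects the outcome. The pooled gap is confounded — condition on assessed risk tier.
Standardising the conventional track to the population assessed risk tier mix: 0.596·14/106 + 0.404·507/794 = 0.337.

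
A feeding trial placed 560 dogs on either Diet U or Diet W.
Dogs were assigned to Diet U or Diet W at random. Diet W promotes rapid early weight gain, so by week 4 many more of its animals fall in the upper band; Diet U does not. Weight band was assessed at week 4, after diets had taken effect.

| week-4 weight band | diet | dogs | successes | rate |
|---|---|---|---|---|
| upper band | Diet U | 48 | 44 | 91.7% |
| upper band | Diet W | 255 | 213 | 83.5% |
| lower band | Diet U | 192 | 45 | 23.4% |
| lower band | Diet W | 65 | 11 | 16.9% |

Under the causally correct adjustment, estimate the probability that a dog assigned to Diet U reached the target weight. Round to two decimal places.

0.37

Week-4 weight band is downstream of the diet. One should not condition on a consequence of treatment, so the overall rates are the right comparison.
So P(outcome | do(Diet U)) is just the pooled rate for Diet U: 89/240 = 0.371.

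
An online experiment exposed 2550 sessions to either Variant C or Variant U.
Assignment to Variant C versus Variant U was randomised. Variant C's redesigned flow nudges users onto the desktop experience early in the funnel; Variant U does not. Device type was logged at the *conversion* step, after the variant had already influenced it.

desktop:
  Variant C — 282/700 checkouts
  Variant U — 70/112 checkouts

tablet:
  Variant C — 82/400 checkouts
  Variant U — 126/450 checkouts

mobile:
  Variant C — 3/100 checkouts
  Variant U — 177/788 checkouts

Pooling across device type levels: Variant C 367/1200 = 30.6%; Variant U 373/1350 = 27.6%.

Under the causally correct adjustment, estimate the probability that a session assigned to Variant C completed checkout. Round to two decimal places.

0.31

Variant U is higher inside every device type stratum but Variant C is higher in aggregate. Whether to stratify depends on how device type relates to the variant.
Because the variant influences device type, device type is a post-treatment mediator, not a confounder. Stratifying on it would bias the estimate; the causal effect is the crude pooled difference.
So P(outcome | do(Variant C)) is just the pooled rate for Variant C: 367/1200 = 0.306.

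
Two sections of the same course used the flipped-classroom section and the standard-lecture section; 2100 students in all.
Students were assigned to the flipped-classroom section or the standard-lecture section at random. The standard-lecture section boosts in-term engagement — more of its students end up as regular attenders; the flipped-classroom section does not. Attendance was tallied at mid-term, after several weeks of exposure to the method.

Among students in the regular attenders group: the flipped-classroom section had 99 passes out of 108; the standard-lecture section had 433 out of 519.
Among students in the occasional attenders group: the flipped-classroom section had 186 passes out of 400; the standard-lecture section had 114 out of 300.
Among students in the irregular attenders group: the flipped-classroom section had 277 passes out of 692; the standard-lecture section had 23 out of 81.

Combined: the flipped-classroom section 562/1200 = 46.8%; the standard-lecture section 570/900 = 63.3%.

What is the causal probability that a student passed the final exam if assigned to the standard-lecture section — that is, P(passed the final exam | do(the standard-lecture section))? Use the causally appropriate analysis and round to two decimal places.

0.63

The stratified and pooled comparisons disagree (the flipped-classroom section wins within each mid-term attendance; the standard-lecture section wins overall), so the answer turns on the causal role of mid-term attendance.
Mid-term attendance is downstream of the teaching method. One should not condition on a consequence of treatment, so the overall rates are the right comparison.
So P(outcome | do(the standard-lecture section)) is just the pooled rate for the standard-lecture section: 570/900 = 0.633.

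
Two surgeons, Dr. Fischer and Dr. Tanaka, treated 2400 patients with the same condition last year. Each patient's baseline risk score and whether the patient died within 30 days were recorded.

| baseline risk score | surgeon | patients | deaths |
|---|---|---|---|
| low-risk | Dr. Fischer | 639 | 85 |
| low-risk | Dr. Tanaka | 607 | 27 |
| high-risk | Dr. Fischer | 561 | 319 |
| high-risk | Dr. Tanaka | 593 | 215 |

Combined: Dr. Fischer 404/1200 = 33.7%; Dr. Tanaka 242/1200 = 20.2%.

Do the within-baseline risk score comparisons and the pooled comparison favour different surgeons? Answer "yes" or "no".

Within each baseline risk score level (low-risk 13.3% vs 4.4%; high-risk 56.9% vs 36.3%), Dr. Tanaka has the lower rate every time. Pooled: 33.7% vs 20.2% — Dr. Tanaka has the lower rate overall. They agree.

no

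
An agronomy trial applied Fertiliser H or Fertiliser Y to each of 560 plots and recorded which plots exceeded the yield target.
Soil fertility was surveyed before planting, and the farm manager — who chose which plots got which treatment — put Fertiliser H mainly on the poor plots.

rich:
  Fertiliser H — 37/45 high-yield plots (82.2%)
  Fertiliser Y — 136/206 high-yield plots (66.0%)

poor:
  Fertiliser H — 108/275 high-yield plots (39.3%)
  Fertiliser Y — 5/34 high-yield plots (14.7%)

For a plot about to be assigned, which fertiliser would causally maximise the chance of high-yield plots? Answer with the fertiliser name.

Fertiliser H

Soil fertility is set before the fertiliser has any effect — it is not caused by the fertiliser — and it independently drives the outcome. That makes it a confounder, so the causal comparison is within soil fertility levels.
Within each level — rich: 82.2% vs 66.0%; poor: 39.3% vs 14.7% — Fertiliser H is higher every time.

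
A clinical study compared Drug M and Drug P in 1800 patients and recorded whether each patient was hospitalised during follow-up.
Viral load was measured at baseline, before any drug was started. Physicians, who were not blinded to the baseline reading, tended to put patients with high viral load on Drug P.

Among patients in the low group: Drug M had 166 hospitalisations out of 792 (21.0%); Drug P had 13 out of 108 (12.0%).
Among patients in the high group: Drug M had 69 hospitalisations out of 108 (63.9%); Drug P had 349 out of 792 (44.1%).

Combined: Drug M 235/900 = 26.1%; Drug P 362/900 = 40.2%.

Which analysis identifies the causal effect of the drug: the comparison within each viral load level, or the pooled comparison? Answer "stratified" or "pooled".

stratified

Here viral load is a common cause — it drives both which drug a case falls under and the outcome. The crude comparison mixes populations; the stratum-specific rates are the causally relevant ones.
Within each level — low: 21.0% vs 12.0%; high: 63.9% vs 44.1% — Drug P is lower every time.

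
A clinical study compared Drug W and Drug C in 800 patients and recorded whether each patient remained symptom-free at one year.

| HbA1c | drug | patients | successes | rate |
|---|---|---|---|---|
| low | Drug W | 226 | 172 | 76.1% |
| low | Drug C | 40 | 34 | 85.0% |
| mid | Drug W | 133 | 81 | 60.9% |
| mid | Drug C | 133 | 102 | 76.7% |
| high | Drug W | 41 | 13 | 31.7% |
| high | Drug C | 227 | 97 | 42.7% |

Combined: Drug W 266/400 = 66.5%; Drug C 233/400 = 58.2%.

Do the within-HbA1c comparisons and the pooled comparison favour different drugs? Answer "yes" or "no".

Within each HbA1c level (low 76.1% vs 85.0%; mid 60.9% vs 76.7%; high 31.7% vs 42.7%), Drug C has the higher rate every time. Pooled: 66.5% vs 58.2% — Drug W has the higher rate overall. The two comparisons disagree.

yes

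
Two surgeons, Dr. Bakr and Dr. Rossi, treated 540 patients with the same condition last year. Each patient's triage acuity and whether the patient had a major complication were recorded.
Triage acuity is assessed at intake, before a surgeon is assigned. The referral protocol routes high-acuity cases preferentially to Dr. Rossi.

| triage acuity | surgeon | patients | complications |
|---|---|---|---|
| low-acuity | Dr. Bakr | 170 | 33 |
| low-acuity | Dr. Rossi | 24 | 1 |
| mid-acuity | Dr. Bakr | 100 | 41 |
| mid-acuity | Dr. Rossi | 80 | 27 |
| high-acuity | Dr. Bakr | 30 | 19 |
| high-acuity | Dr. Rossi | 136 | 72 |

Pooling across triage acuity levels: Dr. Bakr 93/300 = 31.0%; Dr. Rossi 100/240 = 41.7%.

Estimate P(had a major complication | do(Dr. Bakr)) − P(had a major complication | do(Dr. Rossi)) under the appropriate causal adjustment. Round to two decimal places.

The stratified and pooled comparisons disagree (Dr. Rossi wins within each triage acuity; Dr. Bakr wins overall), so the answer turns on the causal role of triage acuity.
Nothing the surgeon does changes triage acuity; the imbalance is an allocation artefact. With triage acuity also predicting the outcome, the pooled figure is confounded, and the within-stratum comparison is the causal one.
Adjusting over the population distribution of triage acuity: 0.359·(0.194−0.042) + 0.333·(0.410−0.338) + 0.307·(0.633−0.529) = +0.111.

+0.11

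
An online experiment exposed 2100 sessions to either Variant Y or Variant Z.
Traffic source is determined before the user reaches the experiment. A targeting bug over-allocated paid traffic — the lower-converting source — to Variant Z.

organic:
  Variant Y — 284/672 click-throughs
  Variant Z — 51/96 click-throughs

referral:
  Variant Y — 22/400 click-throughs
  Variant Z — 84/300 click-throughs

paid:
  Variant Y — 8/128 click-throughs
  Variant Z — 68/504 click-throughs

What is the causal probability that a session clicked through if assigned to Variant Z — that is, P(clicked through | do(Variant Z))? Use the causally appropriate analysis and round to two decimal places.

Traffic source satisfies the back-door criterion: it is not a descendant of the variant, and it blocks the spurious path from variant to outcome. Adjusting for it (i.e., using the within-traffic source rates) gives the causal effect.
Standardising Variant Z to the population traffic source mix: 0.366·51/96 + 0.333·84/300 + 0.301·68/504 = 0.328.

0.33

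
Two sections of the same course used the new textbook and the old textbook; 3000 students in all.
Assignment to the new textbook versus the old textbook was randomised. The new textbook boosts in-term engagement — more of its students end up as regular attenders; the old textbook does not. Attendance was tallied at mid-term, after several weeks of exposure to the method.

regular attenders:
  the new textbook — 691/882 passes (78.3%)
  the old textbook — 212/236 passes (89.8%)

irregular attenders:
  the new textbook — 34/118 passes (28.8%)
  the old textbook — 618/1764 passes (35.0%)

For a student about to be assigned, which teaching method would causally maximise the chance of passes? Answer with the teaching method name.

the new textbook

Mid-term attendance here is a post-treatment variable shaped by the teaching method; conditioning on it would introduce bias rather than remove it. The overall comparison is the causal one.
Pooled: the new textbook 72.5% vs the old textbook 41.5%; the new textbook is higher overall.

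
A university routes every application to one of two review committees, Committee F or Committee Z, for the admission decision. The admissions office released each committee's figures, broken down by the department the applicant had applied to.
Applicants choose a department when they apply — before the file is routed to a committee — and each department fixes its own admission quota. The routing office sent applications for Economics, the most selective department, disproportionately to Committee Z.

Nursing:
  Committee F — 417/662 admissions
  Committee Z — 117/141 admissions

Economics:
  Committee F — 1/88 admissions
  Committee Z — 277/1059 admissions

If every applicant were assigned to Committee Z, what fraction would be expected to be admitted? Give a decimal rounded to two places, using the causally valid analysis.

Nothing the review committee does changes department; the imbalance is an allocation artefact. With department also predicting the outcome, the pooled figure is confounded, and the within-stratum comparison is the causal one.
Standardising Committee Z to the population department mix: 0.412·117/141 + 0.588·277/1059 = 0.496.

0.50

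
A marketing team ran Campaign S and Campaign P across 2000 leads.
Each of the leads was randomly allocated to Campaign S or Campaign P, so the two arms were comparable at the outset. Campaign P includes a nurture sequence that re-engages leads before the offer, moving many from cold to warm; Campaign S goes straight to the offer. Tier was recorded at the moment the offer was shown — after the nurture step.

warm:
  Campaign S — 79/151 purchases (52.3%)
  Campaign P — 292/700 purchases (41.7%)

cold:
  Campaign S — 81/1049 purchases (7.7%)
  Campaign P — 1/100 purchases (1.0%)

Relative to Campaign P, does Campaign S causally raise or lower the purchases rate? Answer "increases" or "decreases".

The engagement tier-specific comparison favours Campaign S throughout, but the pooled figures favour Campaign P. The question is whether to condition on engagement tier.
Engagement tier is recorded after the campaign and is itself shifted by it — it sits on the causal path from campaign to outcome. Conditioning on a mediator would strip out part of the effect we want; the pooled comparison gives the total causal effect.
Pooled: Campaign S 13.3% vs Campaign P 36.6%; Campaign P is higher overall.

decreases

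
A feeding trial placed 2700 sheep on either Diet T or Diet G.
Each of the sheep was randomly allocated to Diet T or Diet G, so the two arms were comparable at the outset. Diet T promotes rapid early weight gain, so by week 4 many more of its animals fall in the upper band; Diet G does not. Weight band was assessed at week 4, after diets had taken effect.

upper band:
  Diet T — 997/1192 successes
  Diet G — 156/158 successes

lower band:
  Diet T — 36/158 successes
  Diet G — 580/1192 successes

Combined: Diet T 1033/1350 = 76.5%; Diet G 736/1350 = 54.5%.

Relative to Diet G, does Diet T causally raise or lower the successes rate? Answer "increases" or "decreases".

increases

Because the diet influences week-4 weight band, week-4 weight band is a post-treatment mediator, not a confounder. Stratifying on it would bias the estimate; the causal effect is the crude pooled difference.
Pooled: Diet T 76.5% vs Diet G 54.5%; Diet T is higher overall.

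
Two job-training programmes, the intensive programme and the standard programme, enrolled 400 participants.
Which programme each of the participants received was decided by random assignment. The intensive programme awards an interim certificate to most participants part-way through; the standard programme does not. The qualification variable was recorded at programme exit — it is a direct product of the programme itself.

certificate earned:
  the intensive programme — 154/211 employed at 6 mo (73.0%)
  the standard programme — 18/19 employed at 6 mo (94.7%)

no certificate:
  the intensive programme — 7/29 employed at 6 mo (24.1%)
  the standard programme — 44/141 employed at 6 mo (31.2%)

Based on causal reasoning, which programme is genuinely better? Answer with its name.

The qualification attained during the programme-specific comparison favours the standard programme throughout, but the pooled figures favour the intensive programme. The question is whether to condition on qualification attained during the programme.
Qualification attained during the programme is downstream of the programme. One should not condition on a consequence of treatment, so the overall rates are the right comparison.
Pooled: the intensive programme 67.1% vs the standard programme 38.8%; the intensive programme is higher overall.

the intensive programme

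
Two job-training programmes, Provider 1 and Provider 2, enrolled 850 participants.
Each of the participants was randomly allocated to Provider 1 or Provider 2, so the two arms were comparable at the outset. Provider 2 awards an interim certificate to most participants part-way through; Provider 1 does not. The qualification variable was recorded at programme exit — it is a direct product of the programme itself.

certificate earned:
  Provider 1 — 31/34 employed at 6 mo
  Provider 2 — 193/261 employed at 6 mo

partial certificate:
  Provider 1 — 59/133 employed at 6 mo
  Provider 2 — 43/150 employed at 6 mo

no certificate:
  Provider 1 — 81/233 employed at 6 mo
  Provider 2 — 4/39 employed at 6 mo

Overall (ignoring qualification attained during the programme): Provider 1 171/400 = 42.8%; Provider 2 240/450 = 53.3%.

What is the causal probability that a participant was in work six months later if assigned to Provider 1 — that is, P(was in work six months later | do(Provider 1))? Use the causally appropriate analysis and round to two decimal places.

0.43

Qualification attained during the programme lies on the pathway programme → qualification attained during the programme → outcome, so adjusting for it blocks the indirect effect. For the total causal effect of programme, use the unadjusted pooled rates.
So P(outcome | do(Provider 1)) is just the pooled rate for Provider 1: 171/400 = 0.427.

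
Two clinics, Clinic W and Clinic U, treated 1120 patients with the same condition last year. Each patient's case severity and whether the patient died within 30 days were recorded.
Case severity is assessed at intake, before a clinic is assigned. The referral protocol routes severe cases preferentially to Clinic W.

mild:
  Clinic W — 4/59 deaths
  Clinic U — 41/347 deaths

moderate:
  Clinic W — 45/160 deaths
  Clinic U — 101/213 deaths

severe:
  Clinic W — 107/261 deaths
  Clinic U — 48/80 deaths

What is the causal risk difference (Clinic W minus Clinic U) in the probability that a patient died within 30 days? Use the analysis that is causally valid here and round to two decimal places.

-0.14

Nothing the clinic does changes case severity; the imbalance is an allocation artefact. With case severity also predicting the outcome, the pooled figure is confounded, and the within-stratum comparison is the causal one.
Adjusting over the population distribution of case severity: 0.362·(0.068−0.118) + 0.333·(0.281−0.474) + 0.304·(0.410−0.600) = -0.140.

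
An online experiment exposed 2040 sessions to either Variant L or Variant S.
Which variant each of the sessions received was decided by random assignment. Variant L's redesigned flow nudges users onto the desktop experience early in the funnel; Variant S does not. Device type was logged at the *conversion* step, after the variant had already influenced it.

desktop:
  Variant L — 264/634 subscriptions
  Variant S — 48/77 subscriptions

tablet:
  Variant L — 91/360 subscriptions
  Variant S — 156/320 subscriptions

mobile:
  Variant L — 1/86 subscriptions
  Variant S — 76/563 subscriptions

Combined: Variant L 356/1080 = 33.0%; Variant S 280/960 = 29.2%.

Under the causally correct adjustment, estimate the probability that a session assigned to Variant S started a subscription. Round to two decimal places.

Device type here is a post-treatment variable shaped by the variant; conditioning on it would introduce bias rather than remove it. The overall comparison is the causal one.
So P(outcome | do(Variant S)) is just the pooled rate for Variant S: 280/960 = 0.292.

0.29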